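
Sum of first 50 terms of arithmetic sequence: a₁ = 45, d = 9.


aₙ = 45 + (50-1)×9 = 486
Sₙ = n(a₁+aₙ)/2 = 50×(45+486)/2
= 50×531/2 = 13275

S_50 = 13275


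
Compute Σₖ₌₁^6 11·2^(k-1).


Sₙ = 11×(2^6 - 1)/(2 - 1)
= 11×(64 - 1)/1
= 11×63/1
= 693

S_6 = 693


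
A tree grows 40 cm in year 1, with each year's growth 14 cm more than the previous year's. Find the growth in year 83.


aₙ = a₁ + (n-1)d
= 40 + (83-1)×14
= 40 + 1148
= 1188

a_83 = 1188


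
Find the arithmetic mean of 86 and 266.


AM = (86 + 266)/2 = 352/2 = 176

AM = 176


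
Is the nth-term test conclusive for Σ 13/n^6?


lim(n→∞) 13/n^6 = 0
lim aₙ = 0 → nth-term test is INCONCLUSIVE
(Need other tests; this is actually a convergent p-series with p=6 > 1)

Inconclusive (lim aₙ = 0; need another test)


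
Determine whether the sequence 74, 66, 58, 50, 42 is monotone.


Differences: -8, -8, -8, -8
All differences < 0 → strictly DECREASING

Monotonically decreasing


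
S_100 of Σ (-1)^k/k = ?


S = -1 + 1/2 - 1/3 + 1/4 - 1/5 + 1/6 - 1/7 + 1/8 ± ...
= -0.6882
(Full series converges to -ln(2) ≈ -0.6931)

S_100 = -0.6882


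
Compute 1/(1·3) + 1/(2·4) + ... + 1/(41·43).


1/(k(k+2)) = (1/2)·(1/k - 1/(k+2)) (partial fractions)
Telescoping: Σ = (1/2)·(1 + 1/2 - 1/42 - 1/43) = 656/903

Sum = 656/903


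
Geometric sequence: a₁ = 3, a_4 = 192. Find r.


r^(n-1) = aₙ/a₁
r^3 = 192/3 = 64
r = 64^(1/3)
= 4

r = 4


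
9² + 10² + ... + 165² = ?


Σₖ₌9^165 k² = Σₖ₌₁^165 k² − Σₖ₌₁^8 k²
= 165·166·331/6 − 8·9·17/6
= 1511015 − 204 = 1510811

Σk² = 1510811


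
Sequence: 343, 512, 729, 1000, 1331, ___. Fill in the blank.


Pattern: perfect cubes: n³
Terms: 343, 512, 729, 1000, 1331
Next term = 1728

Next term = 1728


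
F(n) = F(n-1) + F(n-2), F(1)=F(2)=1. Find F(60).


Fibonacci sequence: 1, 1, 2, 3, 5, 8, 13, 21, 34, 55, 89, ...
F(60) = 1548008755920

F(60) = 1548008755920


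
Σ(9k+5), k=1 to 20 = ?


Σ(9k+5) = 9·Σk + 5·n
= 9·210 + 5·20
= 1890 + 100 = 1990

Σ = 1990


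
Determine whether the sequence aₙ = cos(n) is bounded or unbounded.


For all n, -1 ≤ cos(n) ≤ 1, so -1 ≤ cos(n) ≤ 1
Lower bound: -1, Upper bound: 1
The sequence IS bounded

Bounded (-1 ≤ aₙ ≤ 1)


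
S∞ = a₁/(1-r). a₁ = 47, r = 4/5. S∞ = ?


S∞ = a₁/(1-r) = 47/(1 - 4/5)
= 47/(1/5)
= 235

S∞ = 235


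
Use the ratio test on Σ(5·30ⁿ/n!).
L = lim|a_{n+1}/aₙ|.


aₙ = 5·30^n/n!
a_{n+1}/aₙ = 30^(n+1)/(n+1)! × n!/30^n  (constant 5 cancels)
= 30/(n+1)
L = lim(n→∞) 30/(n+1) = 0
L < 1 → series CONVERGES

Converges (ratio test: L = 0 < 1)


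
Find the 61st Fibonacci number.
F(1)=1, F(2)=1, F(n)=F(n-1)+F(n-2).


Fibonacci sequence: 1, 1, 2, 3, 5, 8, 13, 21, 34, 55, 89, ...
F(61) = 2504730781961

F(61) = 2504730781961


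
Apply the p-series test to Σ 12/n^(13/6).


p-series test: Σ c/n^p converges if p > 1, diverges if p ≤ 1 (constant c > 0 doesn't affect convergence).
p = 13/6
13/6 > 1 → CONVERGES

Converges (p = 13/6 > 1)


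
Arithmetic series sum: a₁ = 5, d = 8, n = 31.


aₙ = 5 + (31-1)×8 = 245
Sₙ = n(a₁+aₙ)/2 = 31×(5+245)/2
= 31×250/2 = 3875

S_31 = 3875


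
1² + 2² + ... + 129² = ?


n = 129
n(n+1)(2n+1)/6 = 129×130×259/6
= 4343430/6 = 723905

Σk² = 723905


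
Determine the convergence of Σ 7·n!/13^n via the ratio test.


aₙ = 7·n!/13^n
a_{n+1}/aₙ = (n+1)!/13^(n+1) × 13^n/n!  (constant 7 cancels)
= (n+1)/13
L = lim(n→∞) (n+1)/13 = ∞
L > 1 → series DIVERGES

Diverges (ratio test: L = ∞ > 1)


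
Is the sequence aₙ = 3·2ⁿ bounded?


aₙ = 3·2ⁿ → as n→∞, aₙ→∞ (since base 2 > 1)
No finite upper bound exists
The sequence is UNBOUNDED

Unbounded (aₙ → ∞ as n → ∞)


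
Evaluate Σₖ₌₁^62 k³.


n(n+1)/2 = 62×63/2 = 1953
Σk³ = 1953² = 3814209

Σk³ = 3814209


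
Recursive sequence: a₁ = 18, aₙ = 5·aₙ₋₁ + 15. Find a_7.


Computing step by step:
a_1 = 18
a_2 = 105
a_3 = 540
a_4 = 2715
a_5 = 13590
a_6 = 67965
a_7 = 339840


a_7 = 339840


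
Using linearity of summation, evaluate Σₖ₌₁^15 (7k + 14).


Σ(7k+14) = 7·Σk + 14·n
= 7·120 + 14·15
= 840 + 210 = 1050

Σ = 1050


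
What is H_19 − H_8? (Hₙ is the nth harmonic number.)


Σₖ₌9^19 1/k = 1/9 + 1/10 + 1/11 + ... + 1/19
= 12879365/15519504
≈ 0.8299

Sum = 12879365/15519504 ≈ 0.8299


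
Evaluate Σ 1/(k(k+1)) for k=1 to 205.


1/(k(k+1)) = 1/k - 1/(k+1) (partial fractions)
Telescoping: Σ = 1 - 1/206 = 205/206

Sum = 205/206


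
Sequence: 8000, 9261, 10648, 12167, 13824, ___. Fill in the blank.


Pattern: perfect cubes: n³
Terms: 8000, 9261, 10648, 12167, 13824
Next term = 15625

Next term = 15625


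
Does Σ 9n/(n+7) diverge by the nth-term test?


lim(n→∞) 9n/(n+7) = 9/1 = 9  (divide numerator and denominator by n)
lim aₙ = 9 ≠ 0 → series DIVERGES

Diverges (lim aₙ = 9 ≠ 0)


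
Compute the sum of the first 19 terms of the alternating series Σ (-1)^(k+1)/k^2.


S = 1 - 1/4 + 1/9 - 1/16 + 1/25 - 1/36 + 1/49 - 1/64 ± ...
= 0.8238
(Full series converges to +π²/12 ≈ +0.8225)

S_19 = 0.8238


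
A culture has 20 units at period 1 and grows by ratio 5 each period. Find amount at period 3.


aₙ = a₁·r^(n-1)
= 20×5^2
= 20×25
= 500

a_3 = 500


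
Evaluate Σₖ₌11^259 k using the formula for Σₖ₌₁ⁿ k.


Σₖ₌11^259 k = Σₖ₌₁^259 k − Σₖ₌₁^10 k
= 259·260/2 − 10·11/2
= 33670 − 55 = 33615

Σk = 33615


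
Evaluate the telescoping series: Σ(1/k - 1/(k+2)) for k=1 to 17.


Telescoping with gap 2: two head and two tail terms survive.
= (1 + 1/2) - (1/18 + 1/19)
= 3/2 - 1/18 - 1/19 = 238/171

Sum = 238/171


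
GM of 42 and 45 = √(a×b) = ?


GM = √(42×45) = √1890 = 43.4741

GM = 43.4741


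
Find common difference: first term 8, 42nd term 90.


d = (aₙ - a₁)/(n-1)
= (90 - 8)/(42-1)
= 82/41 = 2

d = 2


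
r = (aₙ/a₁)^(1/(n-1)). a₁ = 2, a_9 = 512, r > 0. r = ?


r^(n-1) = aₙ/a₁
r^8 = 512/2 = 256
r = 256^(1/8)
= ±2; taking r > 0 gives r = 2

r = 2


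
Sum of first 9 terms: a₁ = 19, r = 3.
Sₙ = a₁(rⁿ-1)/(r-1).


Sₙ = 19×(3^9 - 1)/(3 - 1)
= 19×(19683 - 1)/2
= 19×19682/2
= 186979

S_9 = 186979


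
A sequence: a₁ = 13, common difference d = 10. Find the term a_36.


aₙ = a₁ + (n-1)d
= 13 + (36-1)×10
= 13 + 350
= 363

a_36 = 363


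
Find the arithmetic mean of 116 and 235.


AM = (116 + 235)/2 = 351/2 = 175.5

AM = 175.5


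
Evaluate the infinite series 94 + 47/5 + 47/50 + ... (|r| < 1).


S∞ = a₁/(1-r) = 94/(1 - 1/10)
= 94/(9/10)
= 940/9

S∞ = 940/9


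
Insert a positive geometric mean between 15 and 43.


GM = √(15×43) = √645 = 25.3969

GM = 25.3969


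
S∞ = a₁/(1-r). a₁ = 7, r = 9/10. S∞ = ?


S∞ = a₁/(1-r) = 7/(1 - 9/10)
= 7/(1/10)
= 70

S∞ = 70


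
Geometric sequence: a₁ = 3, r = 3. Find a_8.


aₙ = a₁·r^(n-1)
= 3×3^7
= 3×2187
= 6561

a_8 = 6561


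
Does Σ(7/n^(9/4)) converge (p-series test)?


p-series test: Σ c/n^p converges if p > 1, diverges if p ≤ 1 (constant c > 0 doesn't affect convergence).
p = 9/4
9/4 > 1 → CONVERGES

Converges (p = 9/4 > 1)


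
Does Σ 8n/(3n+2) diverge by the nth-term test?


lim(n→∞) 8n/(3n+2) = 8/3 = 8/3  (divide numerator and denominator by n)
lim aₙ = 8/3 ≠ 0 → series DIVERGES

Diverges (lim aₙ = 8/3 ≠ 0)


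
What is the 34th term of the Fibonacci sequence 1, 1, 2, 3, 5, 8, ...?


Fibonacci sequence: 1, 1, 2, 3, 5, 8, 13, 21, 34, 55, 89, ...
F(34) = 5702887

F(34) = 5702887


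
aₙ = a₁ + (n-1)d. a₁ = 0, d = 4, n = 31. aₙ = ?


aₙ = a₁ + (n-1)d
= 0 + (31-1)×4
= 0 + 120
= 120

a_31 = 120


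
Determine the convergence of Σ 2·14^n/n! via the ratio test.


aₙ = 2·14^n/n!
a_{n+1}/aₙ = 14^(n+1)/(n+1)! × n!/14^n  (constant 2 cancels)
= 14/(n+1)
L = lim(n→∞) 14/(n+1) = 0
L < 1 → series CONVERGES

Converges (ratio test: L = 0 < 1)


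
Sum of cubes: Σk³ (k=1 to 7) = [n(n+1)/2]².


n(n+1)/2 = 7×8/2 = 28
Σk³ = 28² = 784

Σk³ = 784


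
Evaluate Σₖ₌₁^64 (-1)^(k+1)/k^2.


S = 1 - 1/4 + 1/9 - 1/16 + 1/25 - 1/36 + 1/49 - 1/64 ± ...
= 0.8223
(Full series converges to +π²/12 ≈ +0.8225)

S_64 = 0.8223


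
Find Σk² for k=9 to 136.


Σₖ₌9^136 k² = Σₖ₌₁^136 k² − Σₖ₌₁^8 k²
= 136·137·273/6 − 8·9·17/6
= 847756 − 204 = 847552

Σk² = 847552


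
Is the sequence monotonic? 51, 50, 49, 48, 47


Differences: -1, -1, -1, -1
All differences < 0 → strictly DECREASING

Monotonically decreasing


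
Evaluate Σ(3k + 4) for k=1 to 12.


Σ(3k+4) = 3·Σk + 4·n
= 3·78 + 4·12
= 234 + 48 = 282

Σ = 282


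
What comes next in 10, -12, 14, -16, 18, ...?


Pattern: alternating sign, magnitude arithmetic (d=2)
Terms: 10, -12, 14, -16, 18
Next term = -20

Next term = -20


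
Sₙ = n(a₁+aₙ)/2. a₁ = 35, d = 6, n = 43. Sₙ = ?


aₙ = 35 + (43-1)×6 = 287
Sₙ = n(a₁+aₙ)/2 = 43×(35+287)/2
= 43×322/2 = 6923

S_43 = 6923


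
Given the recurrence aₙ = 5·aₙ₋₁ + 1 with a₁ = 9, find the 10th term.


Computing step by step:
a_1 = 9
a_2 = 46
a_3 = 231
a_4 = 1156
a_5 = 5781
a_6 = 28906
a_7 = 144531
a_8 = 722656
a_9 = 3613281
a_10 = 18066406


a_10 = 18066406


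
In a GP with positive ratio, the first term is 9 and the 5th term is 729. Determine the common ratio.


r^(n-1) = aₙ/a₁
r^4 = 729/9 = 81
r = 81^(1/4)
= ±3; taking r > 0 gives r = 3

r = 3


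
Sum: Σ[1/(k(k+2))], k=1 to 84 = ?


1/(k(k+2)) = (1/2)·(1/k - 1/(k+2)) (partial fractions)
Telescoping: Σ = (1/2)·(1 + 1/2 - 1/85 - 1/86) = 5397/7310

Sum = 5397/7310


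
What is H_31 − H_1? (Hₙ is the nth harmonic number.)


Σₖ₌2^31 1/k = 1/2 + 1/3 + 1/4 + ... + 1/31
= 218572480850557/72201776446800
≈ 3.0272

Sum = 218572480850557/72201776446800 ≈ 3.0272


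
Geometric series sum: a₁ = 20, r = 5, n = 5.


Sₙ = 20×(5^5 - 1)/(5 - 1)
= 20×(3125 - 1)/4
= 20×3124/4
= 15620

S_5 = 15620


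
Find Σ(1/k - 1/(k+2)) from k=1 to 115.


Telescoping with gap 2: two head and two tail terms survive.
= (1 + 1/2) - (1/116 + 1/117)
= 3/2 - 1/116 - 1/117 = 20125/13572

Sum = 20125/13572


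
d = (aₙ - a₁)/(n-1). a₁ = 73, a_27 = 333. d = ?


d = (aₙ - a₁)/(n-1)
= (333 - 73)/(27-1)
= 260/26 = 10

d = 10


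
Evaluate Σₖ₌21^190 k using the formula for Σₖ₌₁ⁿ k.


Σₖ₌21^190 k = Σₖ₌₁^190 k − Σₖ₌₁^20 k
= 190·191/2 − 20·21/2
= 18145 − 210 = 17935

Σk = 17935


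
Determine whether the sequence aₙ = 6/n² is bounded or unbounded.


a₁ = 6, a₂ = 6/4, a₃ = 6/9, ...
0 < aₙ ≤ 6 for all n ≥ 1
The sequence IS bounded

Bounded (0 < aₙ ≤ 6)


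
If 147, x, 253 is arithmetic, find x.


AM = (147 + 253)/2 = 400/2 = 200

AM = 200


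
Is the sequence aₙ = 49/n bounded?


a₁ = 49, a₂ = 49/2, a₃ = 49/3, ...
0 < aₙ ≤ 49 for all n ≥ 1
Lower bound: 0, Upper bound: 49
The sequence IS bounded

Bounded (0 < aₙ ≤ 49)


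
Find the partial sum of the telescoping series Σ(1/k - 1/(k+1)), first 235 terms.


Telescoping: adjacent terms cancel.
= 1/1 - 1/236
= 1 - 1/236 = 235/236

Sum = 235/236


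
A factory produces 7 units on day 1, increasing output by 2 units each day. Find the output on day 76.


aₙ = a₁ + (n-1)d
= 7 + (76-1)×2
= 7 + 150
= 157

a_76 = 157


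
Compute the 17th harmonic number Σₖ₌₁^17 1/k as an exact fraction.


H_17 = 1/1 + 1/2 + 1/3 + ... + 1/17
= 42142223/12252240
≈ 3.4396

H_17 = 42142223/12252240 ≈ 3.4396


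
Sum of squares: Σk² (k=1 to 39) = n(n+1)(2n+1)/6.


n = 39
n(n+1)(2n+1)/6 = 39×40×79/6
= 123240/6 = 20540

Σk² = 20540


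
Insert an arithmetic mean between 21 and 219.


AM = (21 + 219)/2 = 240/2 = 120

AM = 120


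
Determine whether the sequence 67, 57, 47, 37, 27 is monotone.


Differences: -10, -10, -10, -10
All differences < 0 → strictly DECREASING

Monotonically decreasing


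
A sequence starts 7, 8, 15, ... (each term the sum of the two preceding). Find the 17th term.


Computing iteratively: 7, 8, 15, 23, 38, 61, 99, 160, 259, 419, 678, 1097, ...
a_17 = 12166

a_17 = 12166


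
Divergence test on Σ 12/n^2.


lim(n→∞) 12/n^2 = 0
lim aₙ = 0 → nth-term test is INCONCLUSIVE
(Need other tests; this is actually a convergent p-series with p=2 > 1)

Inconclusive (lim aₙ = 0; need another test)


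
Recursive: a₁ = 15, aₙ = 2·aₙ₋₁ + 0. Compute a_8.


Computing step by step:
a_1 = 15
a_2 = 30
a_3 = 60
a_4 = 120
a_5 = 240
a_6 = 480
a_7 = 960
a_8 = 1920


a_8 = 1920


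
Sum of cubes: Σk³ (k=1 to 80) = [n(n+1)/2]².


n(n+1)/2 = 80×81/2 = 3240
Σk³ = 3240² = 10497600

Σk³ = 10497600


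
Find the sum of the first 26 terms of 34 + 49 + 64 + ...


aₙ = 34 + (26-1)×15 = 409
Sₙ = n(a₁+aₙ)/2 = 26×(34+409)/2
= 26×443/2 = 5759

S_26 = 5759


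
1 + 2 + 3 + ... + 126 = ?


n(n+1)/2 = 126×127/2 = 16002/2 = 8001

Σk = 8001


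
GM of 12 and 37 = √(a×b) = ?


GM = √(12×37) = √444 = 21.0713

GM = 21.0713


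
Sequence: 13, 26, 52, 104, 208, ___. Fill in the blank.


Pattern: geometric (r=2)
Terms: 13, 26, 52, 104, 208
Next term = 416

Next term = 416


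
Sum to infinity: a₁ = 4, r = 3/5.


S∞ = a₁/(1-r) = 4/(1 - 3/5)
= 4/(2/5)
= 10

S∞ = 10


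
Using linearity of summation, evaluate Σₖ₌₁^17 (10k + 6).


Σ(10k+6) = 10·Σk + 6·n
= 10·153 + 6·17
= 1530 + 102 = 1632

Σ = 1632


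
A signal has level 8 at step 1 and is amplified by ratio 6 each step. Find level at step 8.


aₙ = a₁·r^(n-1)
= 8×6^7
= 8×279936
= 2239488

a_8 = 2239488


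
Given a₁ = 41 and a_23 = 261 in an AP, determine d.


d = (aₙ - a₁)/(n-1)
= (261 - 41)/(23-1)
= 220/22 = 10

d = 10


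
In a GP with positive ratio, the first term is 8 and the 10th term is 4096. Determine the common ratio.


r^(n-1) = aₙ/a₁
r^9 = 4096/8 = 512
r = 512^(1/9)
= 2

r = 2


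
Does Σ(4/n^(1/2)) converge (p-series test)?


p-series test: Σ c/n^p converges if p > 1, diverges if p ≤ 1 (constant c > 0 doesn't affect convergence).
p = 1/2
1/2 ≤ 1 → DIVERGES

Diverges (p = 1/2 ≤ 1)


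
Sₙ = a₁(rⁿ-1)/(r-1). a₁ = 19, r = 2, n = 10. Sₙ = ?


Sₙ = 19×(2^10 - 1)/(2 - 1)
= 19×(1024 - 1)/1
= 19×1023/1
= 19437

S_10 = 19437


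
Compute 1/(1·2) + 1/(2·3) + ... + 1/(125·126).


1/(k(k+1)) = 1/k - 1/(k+1) (partial fractions)
Telescoping: Σ = 1 - 1/126 = 125/126

Sum = 125/126


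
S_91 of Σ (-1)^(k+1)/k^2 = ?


S = 1 - 1/4 + 1/9 - 1/16 + 1/25 - 1/36 + 1/49 - 1/64 ± ...
= 0.8225
(Full series converges to +π²/12 ≈ +0.8225)

S_91 = 0.8225


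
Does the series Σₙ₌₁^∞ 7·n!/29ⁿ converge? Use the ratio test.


aₙ = 7·n!/29^n
a_{n+1}/aₙ = (n+1)!/29^(n+1) × 29^n/n!  (constant 7 cancels)
= (n+1)/29
L = lim(n→∞) (n+1)/29 = ∞
L > 1 → series DIVERGES

Diverges (ratio test: L = ∞ > 1)


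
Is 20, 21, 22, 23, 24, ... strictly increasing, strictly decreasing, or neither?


Differences: 1, 1, 1, 1
All differences > 0 → strictly INCREASING

Monotonically increasing


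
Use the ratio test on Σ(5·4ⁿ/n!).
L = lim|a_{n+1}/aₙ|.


aₙ = 5·4^n/n!
a_{n+1}/aₙ = 4^(n+1)/(n+1)! × n!/4^n  (constant 5 cancels)
= 4/(n+1)
L = lim(n→∞) 4/(n+1) = 0
L < 1 → series CONVERGES

Converges (ratio test: L = 0 < 1)


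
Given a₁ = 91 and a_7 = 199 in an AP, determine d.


d = (aₙ - a₁)/(n-1)
= (199 - 91)/(7-1)
= 108/6 = 18

d = 18


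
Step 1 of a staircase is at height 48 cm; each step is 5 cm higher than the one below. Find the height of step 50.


aₙ = a₁ + (n-1)d
= 48 + (50-1)×5
= 48 + 245
= 293

a_50 = 293


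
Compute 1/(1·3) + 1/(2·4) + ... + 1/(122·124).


1/(k(k+2)) = (1/2)·(1/k - 1/(k+2)) (partial fractions)
Telescoping: Σ = (1/2)·(1 + 1/2 - 1/123 - 1/124) = 22631/30504

Sum = 22631/30504


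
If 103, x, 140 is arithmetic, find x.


AM = (103 + 140)/2 = 243/2 = 121.5

AM = 121.5


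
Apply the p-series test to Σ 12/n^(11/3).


p-series test: Σ c/n^p converges if p > 1, diverges if p ≤ 1 (constant c > 0 doesn't affect convergence).
p = 11/3
11/3 > 1 → CONVERGES

Converges (p = 11/3 > 1)


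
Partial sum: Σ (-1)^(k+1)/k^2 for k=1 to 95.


S = 1 - 1/4 + 1/9 - 1/16 + 1/25 - 1/36 + 1/49 - 1/64 ± ...
= 0.8225
(Full series converges to +π²/12 ≈ +0.8225)

S_95 = 0.8225


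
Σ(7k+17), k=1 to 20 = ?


Σ(7k+17) = 7·Σk + 17·n
= 7·210 + 17·20
= 1470 + 340 = 1810

Σ = 1810


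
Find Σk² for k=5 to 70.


Σₖ₌5^70 k² = Σₖ₌₁^70 k² − Σₖ₌₁^4 k²
= 70·71·141/6 − 4·5·9/6
= 116795 − 30 = 116765

Σk² = 116765


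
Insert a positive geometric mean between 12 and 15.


GM = √(12×15) = √180 = 13.4164

GM = 13.4164


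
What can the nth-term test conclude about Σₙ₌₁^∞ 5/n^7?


lim(n→∞) 5/n^7 = 0
lim aₙ = 0 → nth-term test is INCONCLUSIVE
(Need other tests; this is actually a convergent p-series with p=7 > 1)

Inconclusive (lim aₙ = 0; need another test)


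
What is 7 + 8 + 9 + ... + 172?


Σₖ₌7^172 k = Σₖ₌₁^172 k − Σₖ₌₁^6 k
= 172·173/2 − 6·7/2
= 14878 − 21 = 14857

Σk = 14857


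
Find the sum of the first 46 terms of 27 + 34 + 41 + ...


aₙ = 27 + (46-1)×7 = 342
Sₙ = n(a₁+aₙ)/2 = 46×(27+342)/2
= 46×369/2 = 8487

S_46 = 8487


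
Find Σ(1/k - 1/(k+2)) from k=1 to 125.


Telescoping with gap 2: two head and two tail terms survive.
= (1 + 1/2) - (1/126 + 1/127)
= 3/2 - 1/126 - 1/127 = 11875/8001

Sum = 11875/8001


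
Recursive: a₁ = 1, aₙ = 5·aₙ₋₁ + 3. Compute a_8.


Computing step by step:
a_1 = 1
a_2 = 8
a_3 = 43
a_4 = 218
a_5 = 1093
a_6 = 5468
a_7 = 27343
a_8 = 136718


a_8 = 136718


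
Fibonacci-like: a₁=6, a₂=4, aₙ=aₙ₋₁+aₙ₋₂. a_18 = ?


Computing iteratively: 6, 4, 10, 14, 24, 38, 62, 100, 162, 262, 424, 686, ...
a_18 = 12310

a_18 = 12310


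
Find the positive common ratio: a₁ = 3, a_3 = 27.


r^(n-1) = aₙ/a₁
r^2 = 27/3 = 9
r = 9^(1/2)
= ±3; taking r > 0 gives r = 3

r = 3


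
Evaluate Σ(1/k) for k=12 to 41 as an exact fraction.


Σₖ₌12^41 1/k = 1/12 + 1/13 + 1/14 + ... + 1/41
= 40152353888049829/31294312819941600
≈ 1.2831

Sum = 40152353888049829/31294312819941600 ≈ 1.2831


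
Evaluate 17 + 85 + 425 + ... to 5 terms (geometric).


Sₙ = 17×(5^5 - 1)/(5 - 1)
= 17×(3125 - 1)/4
= 17×3124/4
= 13277

S_5 = 13277


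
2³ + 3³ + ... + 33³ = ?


Σₖ₌2^33 k³ = [33·34/2]² − [1·2/2]²
= 314721 − 1 = 314720

Σk³ = 314720


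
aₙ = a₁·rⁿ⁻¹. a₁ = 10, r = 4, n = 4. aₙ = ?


aₙ = a₁·r^(n-1)
= 10×4^3
= 10×64
= 640

a_4 = 640


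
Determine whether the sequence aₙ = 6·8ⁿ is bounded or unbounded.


aₙ = 6·8ⁿ → as n→∞, aₙ→∞ (since base 8 > 1)
No finite upper bound exists
The sequence is UNBOUNDED

Unbounded (aₙ → ∞ as n → ∞)


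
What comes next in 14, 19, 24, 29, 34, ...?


Pattern: arithmetic (d=5)
Terms: 14, 19, 24, 29, 34
Next term = 39

Next term = 39


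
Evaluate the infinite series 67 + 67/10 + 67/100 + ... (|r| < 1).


S∞ = a₁/(1-r) = 67/(1 - 1/10)
= 67/(9/10)
= 670/9

S∞ = 670/9


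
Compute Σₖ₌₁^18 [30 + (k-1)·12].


aₙ = 30 + (18-1)×12 = 234
Sₙ = n(a₁+aₙ)/2 = 18×(30+234)/2
= 18×264/2 = 2376

S_18 = 2376


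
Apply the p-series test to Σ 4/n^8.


p-series test: Σ c/n^p converges if p > 1, diverges if p ≤ 1 (constant c > 0 doesn't affect convergence).
p = 8
8 > 1 → CONVERGES

Converges (p = 8 > 1)


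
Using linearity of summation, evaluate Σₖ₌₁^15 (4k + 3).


Σ(4k+3) = 4·Σk + 3·n
= 4·120 + 3·15
= 480 + 45 = 525

Σ = 525


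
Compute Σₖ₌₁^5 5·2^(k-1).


Sₙ = 5×(2^5 - 1)/(2 - 1)
= 5×(32 - 1)/1
= 5×31/1
= 155

S_5 = 155


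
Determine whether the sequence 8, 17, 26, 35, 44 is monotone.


Differences: 9, 9, 9, 9
All differences > 0 → strictly INCREASING

Monotonically increasing


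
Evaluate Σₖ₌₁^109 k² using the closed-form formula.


n = 109
n(n+1)(2n+1)/6 = 109×110×219/6
= 2625810/6 = 437635

Σk² = 437635


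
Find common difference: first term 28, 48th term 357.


d = (aₙ - a₁)/(n-1)
= (357 - 28)/(48-1)
= 329/47 = 7

d = 7


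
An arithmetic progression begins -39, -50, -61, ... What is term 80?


aₙ = a₁ + (n-1)d
= -39 + (80-1)×-11
= -39 - 869
= -908

a_80 = -908


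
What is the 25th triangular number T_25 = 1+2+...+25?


n(n+1)/2 = 25×26/2 = 650/2 = 325

Σk = 325


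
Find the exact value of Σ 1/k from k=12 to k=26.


Σₖ₌12^26 1/k = 1/12 + 1/13 + 1/14 + ... + 1/26
= 22341654331/26771144400
≈ 0.8345

Sum = 22341654331/26771144400 ≈ 0.8345


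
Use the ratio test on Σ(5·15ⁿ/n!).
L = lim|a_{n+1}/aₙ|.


aₙ = 5·15^n/n!
a_{n+1}/aₙ = 15^(n+1)/(n+1)! × n!/15^n  (constant 5 cancels)
= 15/(n+1)
L = lim(n→∞) 15/(n+1) = 0
L < 1 → series CONVERGES

Converges (ratio test: L = 0 < 1)


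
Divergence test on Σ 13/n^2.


lim(n→∞) 13/n^2 = 0
lim aₙ = 0 → nth-term test is INCONCLUSIVE
(Need other tests; this is actually a convergent p-series with p=2 > 1)

Inconclusive (lim aₙ = 0; need another test)


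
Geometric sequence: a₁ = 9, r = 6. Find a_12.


aₙ = a₁·r^(n-1)
= 9×6^11
= 9×362797056
= 3265173504

a_12 = 3265173504


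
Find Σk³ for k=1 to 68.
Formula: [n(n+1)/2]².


n(n+1)/2 = 68×69/2 = 2346
Σk³ = 2346² = 5503716

Σk³ = 5503716


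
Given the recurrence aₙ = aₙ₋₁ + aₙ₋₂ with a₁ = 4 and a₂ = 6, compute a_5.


Computing iteratively: 4, 6, 10, 16, 26
a_5 = 26

a_5 = 26


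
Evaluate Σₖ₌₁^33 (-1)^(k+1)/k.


S = 1 - 1/2 + 1/3 - 1/4 + 1/5 - 1/6 + 1/7 - 1/8 ± ...
= 0.7081
(Full series converges to +ln(2) ≈ +0.6931)

S_33 = 0.7081


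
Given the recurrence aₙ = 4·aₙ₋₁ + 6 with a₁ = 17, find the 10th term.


Computing step by step:
a_1 = 17
a_2 = 74
a_3 = 302
a_4 = 1214
a_5 = 4862
a_6 = 19454
a_7 = 77822
a_8 = 311294
a_9 = 1245182
a_10 = 4980734


a_10 = 4980734


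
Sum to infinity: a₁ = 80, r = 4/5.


S∞ = a₁/(1-r) = 80/(1 - 4/5)
= 80/(1/5)
= 400

S∞ = 400


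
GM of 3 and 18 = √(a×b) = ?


GM = √(3×18) = √54 = 7.3485

GM = 7.3485


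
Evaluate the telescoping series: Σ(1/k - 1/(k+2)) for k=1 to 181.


Telescoping with gap 2: two head and two tail terms survive.
= (1 + 1/2) - (1/182 + 1/183)
= 3/2 - 1/182 - 1/183 = 24797/16653

Sum = 24797/16653


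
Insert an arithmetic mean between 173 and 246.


AM = (173 + 246)/2 = 419/2 = 209.5

AM = 209.5


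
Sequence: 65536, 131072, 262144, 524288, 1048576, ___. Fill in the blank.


Pattern: powers of 2: 2ⁿ
Terms: 65536, 131072, 262144, 524288, 1048576
Next term = 2097152

Next term = 2097152


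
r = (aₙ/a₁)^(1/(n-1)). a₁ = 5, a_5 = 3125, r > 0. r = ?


r^(n-1) = aₙ/a₁
r^4 = 3125/5 = 625
r = 625^(1/4)
= ±5; taking r > 0 gives r = 5

r = 5


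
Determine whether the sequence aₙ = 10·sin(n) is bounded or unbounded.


For all n, -1 ≤ sin(n) ≤ 1, so -10 ≤ 10·sin(n) ≤ 10
Lower bound: -10, Upper bound: 10
The sequence IS bounded

Bounded (-10 ≤ aₙ ≤ 10)


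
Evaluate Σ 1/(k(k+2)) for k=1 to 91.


1/(k(k+2)) = (1/2)·(1/k - 1/(k+2)) (partial fractions)
Telescoping: Σ = (1/2)·(1 + 1/2 - 1/92 - 1/93) = 12649/17112

Sum = 12649/17112


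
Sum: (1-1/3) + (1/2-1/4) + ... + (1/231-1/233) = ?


Telescoping with gap 2: two head and two tail terms survive.
= (1 + 1/2) - (1/232 + 1/233)
= 3/2 - 1/232 - 1/233 = 80619/54056

Sum = 80619/54056


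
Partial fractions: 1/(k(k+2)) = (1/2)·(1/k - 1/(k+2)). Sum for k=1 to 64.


1/(k(k+2)) = (1/2)·(1/k - 1/(k+2)) (partial fractions)
Telescoping: Σ = (1/2)·(1 + 1/2 - 1/65 - 1/66) = 1576/2145

Sum = 1576/2145


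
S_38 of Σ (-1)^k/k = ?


S = -1 + 1/2 - 1/3 + 1/4 - 1/5 + 1/6 - 1/7 + 1/8 ± ...
= -0.6802
(Full series converges to -ln(2) ≈ -0.6931)

S_38 = -0.6802


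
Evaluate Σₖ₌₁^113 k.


n(n+1)/2 = 113×114/2 = 12882/2 = 6441

Σk = 6441


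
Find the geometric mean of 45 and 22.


GM = √(45×22) = √990 = 31.4643

GM = 31.4643


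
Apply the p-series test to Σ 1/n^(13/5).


p-series test: Σ c/n^p converges if p > 1, diverges if p ≤ 1 (constant c > 0 doesn't affect convergence).
p = 13/5
13/5 > 1 → CONVERGES

Converges (p = 13/5 > 1)


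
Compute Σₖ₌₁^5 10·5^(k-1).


Sₙ = 10×(5^5 - 1)/(5 - 1)
= 10×(3125 - 1)/4
= 10×3124/4
= 7810

S_5 = 7810


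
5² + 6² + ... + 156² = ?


Σₖ₌5^156 k² = Σₖ₌₁^156 k² − Σₖ₌₁^4 k²
= 156·157·313/6 − 4·5·9/6
= 1277666 − 30 = 1277636

Σk² = 1277636


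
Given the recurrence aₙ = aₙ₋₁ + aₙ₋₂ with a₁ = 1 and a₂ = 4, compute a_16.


Computing iteratively: 1, 4, 5, 9, 14, 23, 37, 60, 97, 157, 254, 411, ...
a_16 = 2817

a_16 = 2817


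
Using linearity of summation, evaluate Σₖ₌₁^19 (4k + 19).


Σ(4k+19) = 4·Σk + 19·n
= 4·190 + 19·19
= 760 + 361 = 1121

Σ = 1121


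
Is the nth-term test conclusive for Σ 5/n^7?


lim(n→∞) 5/n^7 = 0
lim aₙ = 0 → nth-term test is INCONCLUSIVE
(Need other tests; this is actually a convergent p-series with p=7 > 1)

Inconclusive (lim aₙ = 0; need another test)


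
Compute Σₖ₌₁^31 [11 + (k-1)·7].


aₙ = 11 + (31-1)×7 = 221
Sₙ = n(a₁+aₙ)/2 = 31×(11+221)/2
= 31×232/2 = 3596

S_31 = 3596


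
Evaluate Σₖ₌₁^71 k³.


n(n+1)/2 = 71×72/2 = 2556
Σk³ = 2556² = 6533136

Σk³ = 6533136


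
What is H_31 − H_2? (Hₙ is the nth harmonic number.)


Σₖ₌3^31 1/k = 1/3 + 1/4 + 1/5 + ... + 1/31
= 182471592627157/72201776446800
≈ 2.5272

Sum = 182471592627157/72201776446800 ≈ 2.5272


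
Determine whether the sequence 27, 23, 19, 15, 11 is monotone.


Differences: -4, -4, -4, -4
All differences < 0 → strictly DECREASING

Monotonically decreasing


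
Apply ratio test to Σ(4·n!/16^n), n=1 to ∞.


aₙ = 4·n!/16^n
a_{n+1}/aₙ = (n+1)!/16^(n+1) × 16^n/n!  (constant 4 cancels)
= (n+1)/16
L = lim(n→∞) (n+1)/16 = ∞
L > 1 → series DIVERGES

Diverges (ratio test: L = ∞ > 1)


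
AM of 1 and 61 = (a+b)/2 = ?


AM = (1 + 61)/2 = 62/2 = 31

AM = 31


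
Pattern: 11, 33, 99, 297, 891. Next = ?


Pattern: geometric (r=3)
Terms: 11, 33, 99, 297, 891
Next term = 2673

Next term = 2673


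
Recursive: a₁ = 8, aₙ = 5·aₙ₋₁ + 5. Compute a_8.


Computing step by step:
a_1 = 8
a_2 = 45
a_3 = 230
a_4 = 1155
a_5 = 5780
a_6 = 28905
a_7 = 144530
a_8 = 722655


a_8 = 722655


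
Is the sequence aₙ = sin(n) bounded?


For all n, -1 ≤ sin(n) ≤ 1, so -1 ≤ sin(n) ≤ 1
Lower bound: -1, Upper bound: 1
The sequence IS bounded

Bounded (-1 ≤ aₙ ≤ 1)


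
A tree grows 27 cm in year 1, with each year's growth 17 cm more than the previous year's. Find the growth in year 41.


aₙ = a₁ + (n-1)d
= 27 + (41-1)×17
= 27 + 680
= 707

a_41 = 707


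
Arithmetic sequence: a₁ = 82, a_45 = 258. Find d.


d = (aₙ - a₁)/(n-1)
= (258 - 82)/(45-1)
= 176/44 = 4

d = 4


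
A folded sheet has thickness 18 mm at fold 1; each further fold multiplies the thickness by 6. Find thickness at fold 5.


aₙ = a₁·r^(n-1)
= 18×6^4
= 18×1296
= 23328

a_5 = 23328


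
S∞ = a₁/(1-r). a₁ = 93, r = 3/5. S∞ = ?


S∞ = a₁/(1-r) = 93/(1 - 3/5)
= 93/(2/5)
= 465/2

S∞ = 465/2


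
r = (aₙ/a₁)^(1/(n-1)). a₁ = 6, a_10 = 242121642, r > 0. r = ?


r^(n-1) = aₙ/a₁
r^9 = 242121642/6 = 40353607
r = 40353607^(1/9)
= 7

r = 7


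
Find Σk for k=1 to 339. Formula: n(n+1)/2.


n(n+1)/2 = 339×340/2 = 115260/2 = 57630

Σk = 57630


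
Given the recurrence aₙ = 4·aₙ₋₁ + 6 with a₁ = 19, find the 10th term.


Computing step by step:
a_1 = 19
a_2 = 82
a_3 = 334
a_4 = 1342
a_5 = 5374
a_6 = 21502
a_7 = 86014
a_8 = 344062
a_9 = 1376254
a_10 = 5505022


a_10 = 5505022


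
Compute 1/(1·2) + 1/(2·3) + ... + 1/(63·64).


1/(k(k+1)) = 1/k - 1/(k+1) (partial fractions)
Telescoping: Σ = 1 - 1/64 = 63/64

Sum = 63/64


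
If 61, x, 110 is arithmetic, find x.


AM = (61 + 110)/2 = 171/2 = 85.5

AM = 85.5


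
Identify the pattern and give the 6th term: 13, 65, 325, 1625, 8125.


Pattern: geometric (r=5)
Terms: 13, 65, 325, 1625, 8125
Next term = 40625

Next term = 40625


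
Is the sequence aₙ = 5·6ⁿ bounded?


aₙ = 5·6ⁿ → as n→∞, aₙ→∞ (since base 6 > 1)
No finite upper bound exists
The sequence is UNBOUNDED

Unbounded (aₙ → ∞ as n → ∞)


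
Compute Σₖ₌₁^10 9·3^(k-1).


Sₙ = 9×(3^10 - 1)/(3 - 1)
= 9×(59049 - 1)/2
= 9×59048/2
= 265716

S_10 = 265716


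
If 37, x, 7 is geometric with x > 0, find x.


GM = √(37×7) = √259 = 16.0935

GM = 16.0935


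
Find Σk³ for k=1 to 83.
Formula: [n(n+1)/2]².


n(n+1)/2 = 83×84/2 = 3486
Σk³ = 3486² = 12152196

Σk³ = 12152196


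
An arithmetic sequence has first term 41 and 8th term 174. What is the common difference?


d = (aₙ - a₁)/(n-1)
= (174 - 41)/(8-1)
= 133/7 = 19

d = 19


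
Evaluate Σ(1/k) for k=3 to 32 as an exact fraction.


Σₖ₌3^32 1/k = 1/3 + 1/4 + 1/5 + ... + 1/32
= 369455796282239/144403552893600
≈ 2.5585

Sum = 369455796282239/144403552893600 ≈ 2.5585


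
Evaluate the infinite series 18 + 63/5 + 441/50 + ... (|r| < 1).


S∞ = a₁/(1-r) = 18/(1 - 7/10)
= 18/(3/10)
= 60

S∞ = 60


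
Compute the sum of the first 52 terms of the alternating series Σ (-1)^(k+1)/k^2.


S = 1 - 1/4 + 1/9 - 1/16 + 1/25 - 1/36 + 1/49 - 1/64 ± ...
= 0.8223
(Full series converges to +π²/12 ≈ +0.8225)

S_52 = 0.8223


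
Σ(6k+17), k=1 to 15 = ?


Σ(6k+17) = 6·Σk + 17·n
= 6·120 + 17·15
= 720 + 255 = 975

Σ = 975


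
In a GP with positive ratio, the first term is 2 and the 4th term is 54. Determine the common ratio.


r^(n-1) = aₙ/a₁
r^3 = 54/2 = 27
r = 27^(1/3)
= 3

r = 3


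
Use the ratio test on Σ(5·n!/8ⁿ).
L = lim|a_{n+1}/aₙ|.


aₙ = 5·n!/8^n
a_{n+1}/aₙ = (n+1)!/8^(n+1) × 8^n/n!  (constant 5 cancels)
= (n+1)/8
L = lim(n→∞) (n+1)/8 = ∞
L > 1 → series DIVERGES

Diverges (ratio test: L = ∞ > 1)


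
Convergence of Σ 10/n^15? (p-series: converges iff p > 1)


p-series test: Σ c/n^p converges if p > 1, diverges if p ≤ 1 (constant c > 0 doesn't affect convergence).
p = 15
15 > 1 → CONVERGES

Converges (p = 15 > 1)


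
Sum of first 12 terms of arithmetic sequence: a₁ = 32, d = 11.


aₙ = 32 + (12-1)×11 = 153
Sₙ = n(a₁+aₙ)/2 = 12×(32+153)/2
= 12×185/2 = 1110

S_12 = 1110


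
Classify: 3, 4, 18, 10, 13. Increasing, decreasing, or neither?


Differences: 1, 14, -8, 3
Difference at position 1 is +1 (> 0) but position 3 is -8 (< 0) — sequence both rises and falls
→ NOT monotonic

Not monotonic


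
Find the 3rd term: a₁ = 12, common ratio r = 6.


aₙ = a₁·r^(n-1)
= 12×6^2
= 12×36
= 432

a_3 = 432


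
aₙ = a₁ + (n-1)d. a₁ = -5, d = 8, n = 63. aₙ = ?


aₙ = a₁ + (n-1)d
= -5 + (63-1)×8
= -5 + 496
= 491

a_63 = 491


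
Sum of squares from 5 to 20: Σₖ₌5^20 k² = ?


Σₖ₌5^20 k² = Σₖ₌₁^20 k² − Σₖ₌₁^4 k²
= 20·21·41/6 − 4·5·9/6
= 2870 − 30 = 2840

Σk² = 2840


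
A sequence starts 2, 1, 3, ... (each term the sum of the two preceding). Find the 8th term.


Computing iteratively: 2, 1, 3, 4, 7, 11, 18, 29
a_8 = 29

a_8 = 29


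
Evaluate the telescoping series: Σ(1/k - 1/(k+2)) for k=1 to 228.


Telescoping with gap 2: two head and two tail terms survive.
= (1 + 1/2) - (1/229 + 1/230)
= 3/2 - 1/229 - 1/230 = 39273/26335

Sum = 39273/26335


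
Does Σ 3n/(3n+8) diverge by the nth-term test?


lim(n→∞) 3n/(3n+8) = 3/3 = 1  (divide numerator and denominator by n)
lim aₙ = 1 ≠ 0 → series DIVERGES

Diverges (lim aₙ = 1 ≠ 0)


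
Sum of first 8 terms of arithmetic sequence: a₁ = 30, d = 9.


aₙ = 30 + (8-1)×9 = 93
Sₙ = n(a₁+aₙ)/2 = 8×(30+93)/2
= 8×123/2 = 492

S_8 = 492


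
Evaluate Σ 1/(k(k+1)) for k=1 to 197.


1/(k(k+1)) = 1/k - 1/(k+1) (partial fractions)
Telescoping: Σ = 1 - 1/198 = 197/198

Sum = 197/198


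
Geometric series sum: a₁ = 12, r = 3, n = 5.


Sₙ = 12×(3^5 - 1)/(3 - 1)
= 12×(243 - 1)/2
= 12×242/2
= 1452

S_5 = 1452


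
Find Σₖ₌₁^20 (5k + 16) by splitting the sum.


Σ(5k+16) = 5·Σk + 16·n
= 5·210 + 16·20
= 1050 + 320 = 1370

Σ = 1370


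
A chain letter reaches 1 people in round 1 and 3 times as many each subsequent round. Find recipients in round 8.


aₙ = a₁·r^(n-1)
= 1×3^7
= 1×2187
= 2187

a_8 = 2187


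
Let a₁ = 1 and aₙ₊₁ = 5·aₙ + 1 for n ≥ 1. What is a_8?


Computing step by step:
a_1 = 1
a_2 = 6
a_3 = 31
a_4 = 156
a_5 = 781
a_6 = 3906
a_7 = 19531
a_8 = 97656


a_8 = 97656


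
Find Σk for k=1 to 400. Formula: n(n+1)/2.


n(n+1)/2 = 400×401/2 = 160400/2 = 80200

Σk = 80200


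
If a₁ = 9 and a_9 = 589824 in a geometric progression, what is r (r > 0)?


r^(n-1) = aₙ/a₁
r^8 = 589824/9 = 65536
r = 65536^(1/8)
= ±4; taking r > 0 gives r = 4

r = 4


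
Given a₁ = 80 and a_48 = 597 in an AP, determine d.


d = (aₙ - a₁)/(n-1)
= (597 - 80)/(48-1)
= 517/47 = 11

d = 11


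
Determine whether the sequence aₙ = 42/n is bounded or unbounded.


a₁ = 42, a₂ = 42/2, a₃ = 42/3, ...
0 < aₙ ≤ 42 for all n ≥ 1
Lower bound: 0, Upper bound: 42
The sequence IS bounded

Bounded (0 < aₙ ≤ 42)


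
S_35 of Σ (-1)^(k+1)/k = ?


S = 1 - 1/2 + 1/3 - 1/4 + 1/5 - 1/6 + 1/7 - 1/8 ± ...
= 0.7072
(Full series converges to +ln(2) ≈ +0.6931)

S_35 = 0.7072


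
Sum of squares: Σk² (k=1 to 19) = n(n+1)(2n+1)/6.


n = 19
n(n+1)(2n+1)/6 = 19×20×39/6
= 14820/6 = 2470

Σk² = 2470


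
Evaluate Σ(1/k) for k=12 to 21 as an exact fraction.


Σₖ₌12^21 1/k = 1/12 + 1/13 + 1/14 + 1/15 + 1/16 + 1/17 + 1/18 + 1/19 + 1/20 + 1/21
= 13237037/21162960
≈ 0.6255

Sum = 13237037/21162960 ≈ 0.6255


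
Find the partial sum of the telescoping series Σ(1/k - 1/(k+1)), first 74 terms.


Telescoping: adjacent terms cancel.
= 1/1 - 1/75
= 1 - 1/75 = 74/75

Sum = 74/75


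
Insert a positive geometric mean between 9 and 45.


GM = √(9×45) = √405 = 20.1246

GM = 20.1246


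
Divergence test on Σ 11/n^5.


lim(n→∞) 11/n^5 = 0
lim aₙ = 0 → nth-term test is INCONCLUSIVE
(Need other tests; this is actually a convergent p-series with p=5 > 1)

Inconclusive (lim aₙ = 0; need another test)


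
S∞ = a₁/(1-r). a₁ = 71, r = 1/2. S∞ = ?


S∞ = a₁/(1-r) = 71/(1 - 1/2)
= 71/(1/2)
= 142

S∞ = 142


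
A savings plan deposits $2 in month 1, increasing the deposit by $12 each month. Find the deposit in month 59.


aₙ = a₁ + (n-1)d
= 2 + (59-1)×12
= 2 + 696
= 698

a_59 = 698


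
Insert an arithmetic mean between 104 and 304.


AM = (104 + 304)/2 = 408/2 = 204

AM = 204


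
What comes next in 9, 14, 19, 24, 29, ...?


Pattern: arithmetic (d=5)
Terms: 9, 14, 19, 24, 29
Next term = 34

Next term = 34


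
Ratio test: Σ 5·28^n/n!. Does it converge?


aₙ = 5·28^n/n!
a_{n+1}/aₙ = 28^(n+1)/(n+1)! × n!/28^n  (constant 5 cancels)
= 28/(n+1)
L = lim(n→∞) 28/(n+1) = 0
L < 1 → series CONVERGES

Converges (ratio test: L = 0 < 1)


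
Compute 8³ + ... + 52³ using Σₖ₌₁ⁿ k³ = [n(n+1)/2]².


Σₖ₌8^52 k³ = [52·53/2]² − [7·8/2]²
= 1898884 − 784 = 1898100

Σk³ = 1898100


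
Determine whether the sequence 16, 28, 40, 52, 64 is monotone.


Differences: 12, 12, 12, 12
All differences > 0 → strictly INCREASING

Monotonically increasing


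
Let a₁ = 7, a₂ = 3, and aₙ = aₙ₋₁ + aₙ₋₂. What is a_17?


Computing iteratively: 7, 3, 10, 13, 23, 36, 59, 95, 154, 249, 403, 652, ...
a_17 = 7231

a_17 = 7231


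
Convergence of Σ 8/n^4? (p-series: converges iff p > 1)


p-series test: Σ c/n^p converges if p > 1, diverges if p ≤ 1 (constant c > 0 doesn't affect convergence).
p = 4
4 > 1 → CONVERGES

Converges (p = 4 > 1)


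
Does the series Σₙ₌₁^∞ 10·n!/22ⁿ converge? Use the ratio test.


aₙ = 10·n!/22^n
a_{n+1}/aₙ = (n+1)!/22^(n+1) × 22^n/n!  (constant 10 cancels)
= (n+1)/22
L = lim(n→∞) (n+1)/22 = ∞
L > 1 → series DIVERGES

Diverges (ratio test: L = ∞ > 1)


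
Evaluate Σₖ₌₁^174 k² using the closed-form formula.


n = 174
n(n+1)(2n+1)/6 = 174×175×349/6
= 10627050/6 = 1771175

Σk² = 1771175


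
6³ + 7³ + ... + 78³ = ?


Σₖ₌6^78 k³ = [78·79/2]² − [5·6/2]²
= 9492561 − 225 = 9492336

Σk³ = 9492336


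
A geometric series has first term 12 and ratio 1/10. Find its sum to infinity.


S∞ = a₁/(1-r) = 12/(1 - 1/10)
= 12/(9/10)
= 40/3

S∞ = 40/3


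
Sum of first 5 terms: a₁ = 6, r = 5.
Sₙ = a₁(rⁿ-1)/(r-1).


Sₙ = 6×(5^5 - 1)/(5 - 1)
= 6×(3125 - 1)/4
= 6×3124/4
= 4686

S_5 = 4686


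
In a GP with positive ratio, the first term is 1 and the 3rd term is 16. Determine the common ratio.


r^(n-1) = aₙ/a₁
r^2 = 16/1 = 16
r = 16^(1/2)
= ±4; taking r > 0 gives r = 4

r = 4


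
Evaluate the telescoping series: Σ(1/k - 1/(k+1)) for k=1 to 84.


Telescoping: adjacent terms cancel.
= 1/1 - 1/85
= 1 - 1/85 = 84/85

Sum = 84/85


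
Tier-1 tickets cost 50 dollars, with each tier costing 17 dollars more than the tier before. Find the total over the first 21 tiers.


aₙ = 50 + (21-1)×17 = 390
Sₙ = n(a₁+aₙ)/2 = 21×(50+390)/2
= 21×440/2 = 4620

S_21 = 4620


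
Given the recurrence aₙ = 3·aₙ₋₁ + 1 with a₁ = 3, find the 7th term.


Computing step by step:
a_1 = 3
a_2 = 10
a_3 = 31
a_4 = 94
a_5 = 283
a_6 = 850
a_7 = 2551


a_7 = 2551


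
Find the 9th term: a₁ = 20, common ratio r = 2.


aₙ = a₁·r^(n-1)
= 20×2^8
= 20×256
= 5120

a_9 = 5120


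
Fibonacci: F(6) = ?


Fibonacci sequence: 1, 1, 2, 3, 5, 8
F(6) = 8

F(6) = 8


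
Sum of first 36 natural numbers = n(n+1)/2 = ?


n(n+1)/2 = 36×37/2 = 1332/2 = 666

Σk = 666


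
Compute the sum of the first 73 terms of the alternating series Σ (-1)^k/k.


S = -1 + 1/2 - 1/3 + 1/4 - 1/5 + 1/6 - 1/7 + 1/8 ± ...
= -0.6999
(Full series converges to -ln(2) ≈ -0.6931)

S_73 = -0.6999


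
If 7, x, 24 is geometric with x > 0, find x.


GM = √(7×24) = √168 = 12.9615

GM = 12.9615


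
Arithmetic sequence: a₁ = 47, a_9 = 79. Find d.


d = (aₙ - a₁)/(n-1)
= (79 - 47)/(9-1)
= 32/8 = 4

d = 4


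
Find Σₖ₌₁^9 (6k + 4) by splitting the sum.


Σ(6k+4) = 6·Σk + 4·n
= 6·45 + 4·9
= 270 + 36 = 306

Σ = 306


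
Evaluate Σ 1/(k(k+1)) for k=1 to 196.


1/(k(k+1)) = 1/k - 1/(k+1) (partial fractions)
Telescoping: Σ = 1 - 1/197 = 196/197

Sum = 196/197
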